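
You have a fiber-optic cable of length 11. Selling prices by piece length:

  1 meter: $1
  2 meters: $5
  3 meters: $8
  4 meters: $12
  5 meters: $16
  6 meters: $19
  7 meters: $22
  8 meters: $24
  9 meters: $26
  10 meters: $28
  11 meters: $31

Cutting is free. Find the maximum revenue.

35

Let v[k] be the best obtainable value from length k. For each k, try every first piece i and keep the best of price[i] + v[k−i].
v[1] = 1
v[2] = max(1+1, 5+0) = 5
v[3] = max(1+5, 5+1, 8+0) = 8
v[4] = max(1+8, 5+5, 8+1, 12+0) = 12
v[5] = max(1+12, 5+8, 8+5, 12+1, 16+0) = 16
v[6] = max(1+16, 5+12, 8+8, 12+5, 16+1, 19+0) = 19
v[7] = max(1+19, 5+16, 8+12, …, 19+1, 22+0) = 22
v[8] = max(1+22, 5+19, 8+16, …, 22+1, 24+0) = 24
v[9] = max(1+24, 5+22, 8+19, …, 24+1, 26+0) = 28
v[10] = max(1+28, 5+24, 8+22, …, 26+1, 28+0) = 32
v[11] = max(1+32, 5+28, 8+24, …, 28+1, 31+0) = 35
One optimal cutting: 6 + 5 → $19 + $16 = $35.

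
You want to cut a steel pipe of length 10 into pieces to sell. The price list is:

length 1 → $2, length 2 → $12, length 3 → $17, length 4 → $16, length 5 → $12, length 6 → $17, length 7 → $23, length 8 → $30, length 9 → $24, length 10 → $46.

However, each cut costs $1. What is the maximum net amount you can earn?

56

Let v[k] be the best obtainable value from length k. For each k, try every first piece i and keep the best of price[i] + v[k−i] minus the 1 cut fee when i<k.
v[1] = 2
v[2] = 12
v[3] = 17
v[4] = 23  (first piece 2, then v[2]=12)
v[5] = 28  (first piece 2, then v[3]=17)
v[6] = 34  (first piece 2, then v[4]=23)
v[7] = 39  (first piece 2, then v[5]=28)
v[8] = 45  (first piece 2, then v[6]=34)
v[9] = 50  (first piece 2, then v[7]=39)
v[10] = 56  (first piece 2, then v[8]=45)
One optimal plan: pieces 2 + 2 + 2 + 2 + 2 (4 cuts) → $60 − $4 = $56.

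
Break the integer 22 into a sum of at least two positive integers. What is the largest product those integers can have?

Let f[k] be the best product for length k (with at least one cut). For each first piece i, the rest contributes max(k−i, f[k−i]).
f[2] = 1·max(1,0) = 1·1 = 1
f[3] = max(1·2, 2·1) = 2
f[4] = max(1·3, 2·2, 3·1) = 4
f[5] = max(1·4, 2·3, 3·2, 4·1) = 6
f[6] = max(1·6, 2·4, 3·3, 4·2, 5·1) = 9
f[7] = max(1·9, 2·6, 3·4, 4·3, 5·2, 6·1) = 12
f[8] = max(1·12, 2·9, 3·6, …, 6·2, 7·1) = 18
f[9] = max(1·18, 2·12, 3·9, …, 7·2, 8·1) = 27
f[10] = max(1·27, 2·18, 3·12, …, 8·2, 9·1) = 36
f[11] = max(1·36, 2·27, 3·18, …, 9·2, 10·1) = 54
f[12] = max(1·54, 2·36, 3·27, …, 10·2, 11·1) = 81
f[13] = max(1·81, 2·54, 3·36, …, 11·2, 12·1) = 108
f[14] = max(1·108, 2·81, 3·54, …, 12·2, 13·1) = 162
f[15] = max(1·162, 2·108, 3·81, …, 13·2, 14·1) = 243
f[16] = max(1·243, 2·162, 3·108, …, 14·2, 15·1) = 324
f[17] = max(1·324, 2·243, 3·162, …, 15·2, 16·1) = 486
f[18] = max(1·486, 2·324, 3·243, …, 16·2, 17·1) = 729
f[19] = max(1·729, 2·486, 3·324, …, 17·2, 18·1) = 972
f[20] = max(1·972, 2·729, 3·486, …, 18·2, 19·1) = 1458
f[21] = max(1·1458, 2·972, 3·729, …, 19·2, 20·1) = 2187
f[22] = max(1·2187, 2·1458, 3·972, …, 20·2, 21·1) = 2916
One optimal split: 3 + 3 + 3 + 3 + 3 + 3 + 2 + 2; product 3·3·3·3·3·3·2·2 = 2916.

2916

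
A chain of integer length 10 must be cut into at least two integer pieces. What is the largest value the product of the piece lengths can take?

Define m[k] = max over 1≤i<k of i · max(k−i, m[k−i]); the inner max lets the remainder stay uncut if that's better.
Small cases: m[2]=1.
m[3] = max(1*2, 2*1) = 2
m[4] = max(1*3, 2*2, 3*1) = 4
m[5] = max(1*4, 2*3, 3*2, 4*1) = 6
m[6] = max(1*6, 2*4, 3*3, 4*2, 5*1) = 9
m[7] = max(1*9, 2*6, 3*4, 4*3, 5*2, 6*1) = 12
m[8] = max(1*12, 2*9, 3*6, …, 6*2, 7*1) = 18
m[9] = max(1*18, 2*12, 3*9, …, 7*2, 8*1) = 27
m[10] = max(1*27, 2*18, 3*12, …, 8*2, 9*1) = 36
One optimal split: 3 + 3 + 2 + 2; product 3*3*2*2 = 36.

36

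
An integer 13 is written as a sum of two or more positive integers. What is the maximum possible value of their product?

Fill f[k] for k=2..13: at each k try every first piece i and multiply by the better of (k−i) uncut or f[k−i].
f[2] = 1*max(1,0) = 1*1 = 1
f[3] = 1*max(2,1) = 1*2 = 2
f[4] = 2*max(2,1) = 2*2 = 4
f[5] = 2*max(3,2) = 2*3 = 6
f[6] = 3*max(3,2) = 3*3 = 9
f[7] = 2*max(5,6) = 2*6 = 12
f[8] = 2*max(6,9) = 2*9 = 18
f[9] = 3*max(6,9) = 3*9 = 27
f[10] = 2*max(8,18) = 2*18 = 36
f[11] = 2*max(9,27) = 2*27 = 54
f[12] = 3*max(9,27) = 3*27 = 81
f[13] = 2*max(11,54) = 2*54 = 108
One optimal split: 3 + 3 + 3 + 2 + 2; product 3*3*3*2*2 = 108.

108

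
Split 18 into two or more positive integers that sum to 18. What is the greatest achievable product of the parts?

729

Fill g[k] for k=2..18: at each k try every first piece i and multiply by the better of (k−i) uncut or g[k−i].
g[2] = 1·max(1,0) = 1·1 = 1
g[3] = 1·max(2,1) = 1·2 = 2
g[4] = 2·max(2,1) = 2·2 = 4
g[5] = 2·max(3,2) = 2·3 = 6
g[6] = 3·max(3,2) = 3·3 = 9
g[7] = 2·max(5,6) = 2·6 = 12
g[8] = 2·max(6,9) = 2·9 = 18
g[9] = 3·max(6,9) = 3·9 = 27
g[10] = 2·max(8,18) = 2·18 = 36
g[11] = 2·max(9,27) = 2·27 = 54
g[12] = 3·max(9,27) = 3·27 = 81
g[13] = 2·max(11,54) = 2·54 = 108
g[14] = 2·max(12,81) = 2·81 = 162
g[15] = 3·max(12,81) = 3·81 = 243
g[16] = 2·max(14,162) = 2·162 = 324
g[17] = 2·max(15,243) = 2·243 = 486
g[18] = 3·max(15,243) = 3·243 = 729
One optimal split: 3 + 3 + 3 + 3 + 3 + 3; product 3·3·3·3·3·3 = 729.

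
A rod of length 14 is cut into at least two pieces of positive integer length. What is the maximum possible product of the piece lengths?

Define P[k] = max over 1≤i<k of i · max(k−i, P[k−i]); the inner max lets the remainder stay uncut if that's better.
P[2] = 1·max(1,0) = 1·1 = 1
P[3] = 1·max(2,1) = 1·2 = 2
P[4] = 2·max(2,1) = 2·2 = 4
P[5] = 2·max(3,2) = 2·3 = 6
P[6] = 3·max(3,2) = 3·3 = 9
P[7] = 2·max(5,6) = 2·6 = 12
P[8] = 2·max(6,9) = 2·9 = 18
P[9] = 3·max(6,9) = 3·9 = 27
P[10] = 2·max(8,18) = 2·18 = 36
P[11] = 2·max(9,27) = 2·27 = 54
P[12] = 3·max(9,27) = 3·27 = 81
P[13] = 2·max(11,54) = 2·54 = 108
P[14] = 2·max(12,81) = 2·81 = 162
One optimal split: 3 + 3 + 3 + 3 + 2; product 3·3·3·3·2 = 162.

162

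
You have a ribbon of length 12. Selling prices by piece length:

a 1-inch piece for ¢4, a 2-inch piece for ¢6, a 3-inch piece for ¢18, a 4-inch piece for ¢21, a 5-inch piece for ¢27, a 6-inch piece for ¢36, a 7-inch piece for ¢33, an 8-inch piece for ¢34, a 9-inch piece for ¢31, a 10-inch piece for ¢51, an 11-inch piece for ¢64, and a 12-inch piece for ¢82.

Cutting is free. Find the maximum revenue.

Let R[k] be the best obtainable value from length k. For each k, try every first piece i and keep the best of price[i] + R[k−i].
R[1] = 4
R[2] = max(4+4, 6+0) = 8
R[3] = max(4+8, 6+4, 18+0) = 18
R[4] = max(4+18, 6+8, 18+4, 21+0) = 22
R[5] = max(4+22, 6+18, 18+8, 21+4, 27+0) = 27
R[6] = max(4+27, 6+22, 18+18, 21+8, 27+4, 36+0) = 36
R[7] = max(4+36, 6+27, 18+22, …, 36+4, 33+0) = 40
R[8] = max(4+40, 6+36, 18+27, …, 33+4, 34+0) = 45
R[9] = max(4+45, 6+40, 18+36, …, 34+4, 31+0) = 54
R[10] = max(4+54, 6+45, 18+40, …, 31+4, 51+0) = 58
R[11] = max(4+58, 6+54, 18+45, …, 51+4, 64+0) = 64
R[12] = max(4+64, 6+58, 18+54, …, 64+4, 82+0) = 82
Best is to sell the whole 12-inch piece uncut for ¢82.

82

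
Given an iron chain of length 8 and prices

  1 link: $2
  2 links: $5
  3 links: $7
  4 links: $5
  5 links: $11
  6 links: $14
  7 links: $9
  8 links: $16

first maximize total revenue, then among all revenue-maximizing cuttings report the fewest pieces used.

Let r[k] be the best obtainable value from length k. For each k, try every first piece i and keep the best of price[i] + r[k−i].
r[1] = 2
r[2] = 5
r[3] = 7  (first piece 1, then r[2]=5)
r[4] = 10  (first piece 2, then r[2]=5)
r[5] = 12  (first piece 1, then r[4]=10)
r[6] = 15  (first piece 2, then r[4]=10)
r[7] = 17  (first piece 1, then r[6]=15)
r[8] = 20  (first piece 2, then r[6]=15)
Maximum revenue is $20.
Now minimize piece count subject to staying optimal: for each k, pieces[k] = 1 + min over i with p[i]+r[k−i]=r[k] of pieces[k−i].
pieces[5] = 2
pieces[6] = 3
pieces[7] = 3
pieces[8] = 4

4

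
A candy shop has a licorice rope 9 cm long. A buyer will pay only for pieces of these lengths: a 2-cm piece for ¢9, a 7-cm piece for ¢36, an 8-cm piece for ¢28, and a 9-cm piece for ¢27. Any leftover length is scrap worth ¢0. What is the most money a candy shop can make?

Let f[k] be the best obtainable value from length k. For each k, try every first piece i and keep the best of price[i] + f[k−i].
f[1] = 0
f[2] = 9
f[3] = 9
f[4] = 18  (first piece 2, then f[2]=9)
f[5] = 18
f[6] = 27  (first piece 2, then f[4]=18)
f[7] = 36
f[8] = 36
f[9] = 45  (first piece 2, then f[7]=36)
One optimal cutting: 7 + 2 → ¢45.

45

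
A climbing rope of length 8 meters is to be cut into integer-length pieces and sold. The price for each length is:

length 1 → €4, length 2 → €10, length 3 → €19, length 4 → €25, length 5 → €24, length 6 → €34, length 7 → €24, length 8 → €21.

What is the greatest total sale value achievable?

Let v[k] be the best obtainable value from length k. For each k, try every first piece i and keep the best of price[i] + v[k−i].
v[1] = 4
v[2] = max(4+4, 10+0) = 10
v[3] = max(4+10, 10+4, 19+0) = 19
v[4] = max(4+19, 10+10, 19+4, 25+0) = 25
v[5] = max(4+25, 10+19, 19+10, 25+4, 24+0) = 29
v[6] = max(4+29, 10+25, 19+19, 25+10, 24+4, 34+0) = 38
v[7] = max(4+38, 10+29, 19+25, …, 34+4, 24+0) = 44
v[8] = max(4+44, 10+38, 19+29, …, 24+4, 21+0) = 50
One optimal cutting: 4 + 4 → €25 + €25 = €50.

50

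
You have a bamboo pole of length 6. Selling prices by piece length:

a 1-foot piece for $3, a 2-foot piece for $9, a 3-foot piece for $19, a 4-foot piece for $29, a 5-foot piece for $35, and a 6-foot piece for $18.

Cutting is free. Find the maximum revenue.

Consider every possible first cut. best[k] is the best of p[i]+best[k−i] over all sellable i≤k.
best[1] = 3
best[2] = 9
best[3] = 19
best[4] = 29
best[5] = 35
best[6] = 38  (first piece 1, then best[5]=35)
One optimal cutting: 5 + 1 → $35 + $3 = $38.

38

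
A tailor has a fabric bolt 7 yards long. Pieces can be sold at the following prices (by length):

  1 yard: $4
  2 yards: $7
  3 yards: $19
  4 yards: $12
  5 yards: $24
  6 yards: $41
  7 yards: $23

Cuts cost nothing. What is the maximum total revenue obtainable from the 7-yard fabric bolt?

Consider every possible first cut. r[k] is the best of p[i]+r[k−i] over all sellable i≤k.
r[1] = 4
r[2] = max(4+4, 7+0) = 8
r[3] = max(4+8, 7+4, 19+0) = 19
r[4] = max(4+19, 7+8, 19+4, 12+0) = 23
r[5] = max(4+23, 7+19, 19+8, 12+4, 24+0) = 27
r[6] = max(4+27, 7+23, 19+19, 12+8, 24+4, 41+0) = 41
r[7] = max(4+41, 7+27, 19+23, …, 41+4, 23+0) = 45
One optimal cutting: 6 + 1 → $41 + $4 = $45.

45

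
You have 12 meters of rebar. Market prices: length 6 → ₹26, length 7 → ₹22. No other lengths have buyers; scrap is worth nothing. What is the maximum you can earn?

Build f[k] bottom-up: f[k] = max over allowed piece i of (p[i] + f[k−i]).
f[1] = 0
f[2] = 0
f[3] = 0
f[4] = 0
f[5] = 0
f[6] = 26
f[7] = max(26+0, 22+0) = 26
f[8] = max(26+0, 22+0) = 26
f[9] = max(26+0, 22+0) = 26
f[10] = max(26+0, 22+0) = 26
f[11] = max(26+0, 22+0) = 26
f[12] = max(26+26, 22+0) = 52
One optimal cutting: 6 + 6 → ₹52.

52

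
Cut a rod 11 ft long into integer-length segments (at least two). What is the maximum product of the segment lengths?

54

Define f[k] = max over 1≤i<k of i · max(k−i, f[k−i]); the inner max lets the remainder stay uncut if that's better.
f[2] = 1·max(1,0) = 1·1 = 1
f[3] = 1·max(2,1) = 1·2 = 2
f[4] = 2·max(2,1) = 2·2 = 4
f[5] = 2·max(3,2) = 2·3 = 6
f[6] = 3·max(3,2) = 3·3 = 9
f[7] = 2·max(5,6) = 2·6 = 12
f[8] = 2·max(6,9) = 2·9 = 18
f[9] = 3·max(6,9) = 3·9 = 27
f[10] = 2·max(8,18) = 2·18 = 36
f[11] = 2·max(9,27) = 2·27 = 54
One optimal split: 3 + 3 + 3 + 2; product 3·3·3·2 = 54.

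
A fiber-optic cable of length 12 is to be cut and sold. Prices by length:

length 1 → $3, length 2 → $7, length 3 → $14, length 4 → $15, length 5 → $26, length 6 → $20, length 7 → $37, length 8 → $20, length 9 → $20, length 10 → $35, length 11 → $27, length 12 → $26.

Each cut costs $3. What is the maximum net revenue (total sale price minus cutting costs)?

60

Build net[k] bottom-up: net[k] = max over allowed piece i of (p[i] + net[k−i]) − 3 per cut.
net[1] = 3
net[2] = 7
net[3] = 14
net[4] = 15
net[5] = 26
net[6] = 26  (first piece 1, then net[5]=26)
net[7] = 37
net[8] = 37  (first piece 1, then net[7]=37)
net[9] = 41  (first piece 2, then net[7]=37)
net[10] = 49  (first piece 5, then net[5]=26)
net[11] = 49  (first piece 1, then net[10]=49)
net[12] = 60  (first piece 5, then net[7]=37)
One optimal plan: pieces 7 + 5 (1 cut) → $63 − $3 = $60.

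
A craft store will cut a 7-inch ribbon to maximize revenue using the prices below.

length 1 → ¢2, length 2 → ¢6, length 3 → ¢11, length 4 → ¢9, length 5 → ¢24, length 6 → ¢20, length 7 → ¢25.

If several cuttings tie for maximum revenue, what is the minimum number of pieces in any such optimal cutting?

Let r[k] be the best obtainable value from length k. For each k, try every first piece i and keep the best of price[i] + r[k−i].
r[1] = 2
r[2] = 6
r[3] = 11
r[4] = 13  (first piece 1, then r[3]=11)
r[5] = 24
r[6] = 26  (first piece 1, then r[5]=24)
r[7] = 30  (first piece 2, then r[5]=24)
Maximum revenue is ¢30.
Now minimize piece count subject to staying optimal: for each k, pieces[k] = 1 + min over i with p[i]+r[k−i]=r[k] of pieces[k−i].
pieces[4] = 2
pieces[5] = 1
pieces[6] = 2
pieces[7] = 2

2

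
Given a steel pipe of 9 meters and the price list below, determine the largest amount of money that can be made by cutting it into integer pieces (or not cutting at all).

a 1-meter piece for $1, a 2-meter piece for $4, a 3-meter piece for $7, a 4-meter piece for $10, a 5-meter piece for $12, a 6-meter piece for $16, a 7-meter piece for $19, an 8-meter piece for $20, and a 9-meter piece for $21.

23

Let v[k] be the best obtainable value from length k. For each k, try every first piece i and keep the best of price[i] + v[k−i].
v[1] = 1
v[2] = 4
v[3] = 7
v[4] = 10
v[5] = 12
v[6] = 16
v[7] = 19
v[8] = 20  (first piece 1, then v[7]=19)
v[9] = 23  (first piece 2, then v[7]=19)
One optimal cutting: 7 + 2 → $19 + $4 = $23.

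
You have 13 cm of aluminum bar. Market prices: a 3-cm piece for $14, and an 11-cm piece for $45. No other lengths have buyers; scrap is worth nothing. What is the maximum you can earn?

56

Let r[k] be the best obtainable value from length k. For each k, try every first piece i and keep the best of price[i] + r[k−i].
r[1] = 0
r[2] = 0
r[3] = 14
r[4] = 14
r[5] = 14
r[6] = 28  (first piece 3, then r[3]=14)
r[7] = 28
r[8] = 28
r[9] = 42  (first piece 3, then r[6]=28)
r[10] = 42
r[11] = 45
r[12] = 56  (first piece 3, then r[9]=42)
r[13] = 56
One optimal cutting: pieces 3 + 3 + 3 + 3 with 1 cm of scrap → $56.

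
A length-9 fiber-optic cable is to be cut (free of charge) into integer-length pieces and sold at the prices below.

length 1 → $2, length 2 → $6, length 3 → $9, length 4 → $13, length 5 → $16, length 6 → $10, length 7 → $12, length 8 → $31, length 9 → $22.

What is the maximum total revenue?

33

Consider every possible first cut. r[k] is the best of p[i]+r[k−i] over all sellable i≤k.
r[1] = 2
r[2] = 6
r[3] = 9
r[4] = 13
r[5] = 16
r[6] = 19  (first piece 2, then r[4]=13)
r[7] = 22  (first piece 2, then r[5]=16)
r[8] = 31
r[9] = 33  (first piece 1, then r[8]=31)
One optimal cutting: 8 + 1 → $31 + $2 = $33.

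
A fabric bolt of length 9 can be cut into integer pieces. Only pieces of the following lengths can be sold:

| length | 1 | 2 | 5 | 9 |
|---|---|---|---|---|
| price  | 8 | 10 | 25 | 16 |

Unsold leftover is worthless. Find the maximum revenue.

Consider every possible first cut. f[k] is the best of p[i]+f[k−i] over all sellable i≤k.
f[1] = 8
f[2] = 16  (first piece 1, then f[1]=8)
f[3] = 24  (first piece 1, then f[2]=16)
f[4] = 32  (first piece 1, then f[3]=24)
f[5] = 40  (first piece 1, then f[4]=32)
f[6] = 48  (first piece 1, then f[5]=40)
f[7] = 56  (first piece 1, then f[6]=48)
f[8] = 64  (first piece 1, then f[7]=56)
f[9] = 72  (first piece 1, then f[8]=64)
One optimal cutting: 1 + 1 + 1 + 1 + 1 + 1 + 1 + 1 + 1 → $72.

72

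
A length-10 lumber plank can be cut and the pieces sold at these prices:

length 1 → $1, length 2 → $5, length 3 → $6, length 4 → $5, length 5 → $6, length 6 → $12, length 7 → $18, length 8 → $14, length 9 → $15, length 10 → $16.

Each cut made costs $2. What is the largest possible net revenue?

Consider every possible first cut. net[k] is the best of p[i]+net[k−i] over all sellable i≤k, charging 2 whenever i<k.
net[1] = 1
net[2] = 5
net[3] = 6
net[4] = 8  (first piece 2, then net[2]=5)
net[5] = 9  (first piece 2, then net[3]=6)
net[6] = 12
net[7] = 18
net[8] = 17  (first piece 1, then net[7]=18)
net[9] = 21  (first piece 2, then net[7]=18)
net[10] = 22  (first piece 3, then net[7]=18)
One optimal plan: pieces 7 + 3 (1 cut) → $24 − $2 = $22.

22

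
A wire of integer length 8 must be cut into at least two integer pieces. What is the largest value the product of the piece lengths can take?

Fill f[k] for k=2..8: at each k try every first piece i and multiply by the better of (k−i) uncut or f[k−i].
f[2] = 1×max(1,0) = 1×1 = 1
f[3] = max(1×2, 2×1) = 2
f[4] = max(1×3, 2×2, 3×1) = 4
f[5] = max(1×4, 2×3, 3×2, 4×1) = 6
f[6] = max(1×6, 2×4, 3×3, 4×2, 5×1) = 9
f[7] = max(1×9, 2×6, 3×4, 4×3, 5×2, 6×1) = 12
f[8] = max(1×12, 2×9, 3×6, …, 6×2, 7×1) = 18
One optimal split: 3 + 3 + 2; product 3×3×2 = 18.

18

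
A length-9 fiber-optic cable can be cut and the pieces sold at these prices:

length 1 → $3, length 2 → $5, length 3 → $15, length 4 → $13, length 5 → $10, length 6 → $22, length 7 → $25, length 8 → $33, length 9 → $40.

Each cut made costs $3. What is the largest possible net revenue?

Consider every possible first cut. v[k] is the best of p[i]+v[k−i] over all sellable i≤k, charging 3 whenever i<k.
v[1] = 3
v[2] = 5
v[3] = 15
v[4] = 15  (first piece 1, then v[3]=15)
v[5] = 17  (first piece 2, then v[3]=15)
v[6] = 27  (first piece 3, then v[3]=15)
v[7] = 27  (first piece 1, then v[6]=27)
v[8] = 33
v[9] = 40
Best is to make no cuts and sell whole for $40.

40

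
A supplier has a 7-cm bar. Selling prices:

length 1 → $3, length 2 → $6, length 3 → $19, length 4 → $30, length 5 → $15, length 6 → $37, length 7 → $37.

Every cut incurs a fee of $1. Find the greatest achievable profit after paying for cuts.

Consider every possible first cut. v[k] is the best of p[i]+v[k−i] over all sellable i≤k, charging 1 whenever i<k.
v[1] = 3
v[2] = max(3+3-1, 6+0) = 6
v[3] = max(3+6-1, 6+3-1, 19+0) = 19
v[4] = max(3+19-1, 6+6-1, 19+3-1, 30+0) = 30
v[5] = max(3+30-1, 6+19-1, 19+6-1, 30+3-1, 15+0) = 32
v[6] = max(3+32-1, 6+30-1, 19+19-1, 30+6-1, 15+3-1, 37+0) = 37
v[7] = max(3+37-1, 6+32-1, 19+30-1, …, 37+3-1, 37+0) = 48
One optimal plan: pieces 4 + 3 (1 cut) → $49 − $1 = $48.

48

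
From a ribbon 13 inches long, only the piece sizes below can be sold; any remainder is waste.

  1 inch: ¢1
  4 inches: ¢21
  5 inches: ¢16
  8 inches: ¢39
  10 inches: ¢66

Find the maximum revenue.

Consider every possible first cut. f[k] is the best of p[i]+f[k−i] over all sellable i≤k.
f[1] = 1
f[2] = 2  (first piece 1, then f[1]=1)
f[3] = 3  (first piece 1, then f[2]=2)
f[4] = 21
f[5] = 22  (first piece 1, then f[4]=21)
f[6] = 23  (first piece 1, then f[5]=22)
f[7] = 24  (first piece 1, then f[6]=23)
f[8] = 42  (first piece 4, then f[4]=21)
f[9] = 43  (first piece 1, then f[8]=42)
f[10] = 66
f[11] = 67  (first piece 1, then f[10]=66)
f[12] = 68  (first piece 1, then f[11]=67)
f[13] = 69  (first piece 1, then f[12]=68)
One optimal cutting: 10 + 1 + 1 + 1 → ¢69.

69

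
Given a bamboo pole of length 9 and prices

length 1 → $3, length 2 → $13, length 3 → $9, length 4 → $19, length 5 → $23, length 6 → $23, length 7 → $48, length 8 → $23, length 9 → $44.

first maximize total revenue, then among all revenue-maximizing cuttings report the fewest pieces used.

Build r[k] bottom-up: r[k] = max over allowed piece i of (p[i] + r[k−i]).
r[1] = 3
r[2] = 13
r[3] = 16  (first piece 1, then r[2]=13)
r[4] = 26  (first piece 2, then r[2]=13)
r[5] = 29  (first piece 1, then r[4]=26)
r[6] = 39  (first piece 2, then r[4]=26)
r[7] = 48
r[8] = 52  (first piece 2, then r[6]=39)
r[9] = 61  (first piece 2, then r[7]=48)
Maximum revenue is $61.
Now minimize piece count subject to staying optimal: for each k, pieces[k] = 1 + min over i with p[i]+r[k−i]=r[k] of pieces[k−i].
pieces[6] = 3
pieces[7] = 1
pieces[8] = 4
pieces[9] = 2

2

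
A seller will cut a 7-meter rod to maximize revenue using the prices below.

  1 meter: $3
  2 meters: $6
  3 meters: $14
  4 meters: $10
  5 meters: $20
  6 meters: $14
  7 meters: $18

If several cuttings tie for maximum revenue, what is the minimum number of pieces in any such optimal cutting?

Build r[k] bottom-up: r[k] = max over allowed piece i of (p[i] + r[k−i]).
r[1] = 3
r[2] = 6  (first piece 1, then r[1]=3)
r[3] = 14
r[4] = 17  (first piece 1, then r[3]=14)
r[5] = 20  (first piece 1, then r[4]=17)
r[6] = 28  (first piece 3, then r[3]=14)
r[7] = 31  (first piece 1, then r[6]=28)
Maximum revenue is $31.
Now minimize piece count subject to staying optimal: for each k, pieces[k] = 1 + min over i with p[i]+r[k−i]=r[k] of pieces[k−i].
pieces[4] = 2
pieces[5] = 1
pieces[6] = 2
pieces[7] = 3

3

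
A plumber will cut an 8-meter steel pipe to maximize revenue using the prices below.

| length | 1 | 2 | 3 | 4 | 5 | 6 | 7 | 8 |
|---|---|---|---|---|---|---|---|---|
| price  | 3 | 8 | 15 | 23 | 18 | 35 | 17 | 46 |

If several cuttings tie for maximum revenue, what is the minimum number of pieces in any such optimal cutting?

1

Build r[k] bottom-up: r[k] = max over allowed piece i of (p[i] + r[k−i]).
r[1] = 3
r[2] = max(3+3, 8+0) = 8
r[3] = max(3+8, 8+3, 15+0) = 15
r[4] = max(3+15, 8+8, 15+3, 23+0) = 23
r[5] = max(3+23, 8+15, 15+8, 23+3, 18+0) = 26
r[6] = max(3+26, 8+23, 15+15, 23+8, 18+3, 35+0) = 35
r[7] = max(3+35, 8+26, 15+23, …, 35+3, 17+0) = 38
r[8] = max(3+38, 8+35, 15+26, …, 17+3, 46+0) = 46
Maximum revenue is $46.
Now minimize piece count subject to staying optimal: for each k, pieces[k] = 1 + min over i with p[i]+r[k−i]=r[k] of pieces[k−i].
pieces[5] = 2
pieces[6] = 1
pieces[7] = 2
pieces[8] = 1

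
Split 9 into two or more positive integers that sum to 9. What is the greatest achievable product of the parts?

27

Define m[k] = max over 1≤i<k of i · max(k−i, m[k−i]); the inner max lets the remainder stay uncut if that's better.
m[2] = 1·max(1,0) = 1·1 = 1
m[3] = max(1·2, 2·1) = 2
m[4] = max(1·3, 2·2, 3·1) = 4
m[5] = max(1·4, 2·3, 3·2, 4·1) = 6
m[6] = max(1·6, 2·4, 3·3, 4·2, 5·1) = 9
m[7] = max(1·9, 2·6, 3·4, 4·3, 5·2, 6·1) = 12
m[8] = max(1·12, 2·9, 3·6, …, 6·2, 7·1) = 18
m[9] = max(1·18, 2·12, 3·9, …, 7·2, 8·1) = 27
One optimal split: 3 + 3 + 3; product 3·3·3 = 27.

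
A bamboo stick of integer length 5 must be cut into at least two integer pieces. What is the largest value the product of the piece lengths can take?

6

Define g[k] = max over 1≤i<k of i · max(k−i, g[k−i]); the inner max lets the remainder stay uncut if that's better.
g[2] = 1*max(1,0) = 1*1 = 1
g[3] = 1*max(2,1) = 1*2 = 2
g[4] = 2*max(2,1) = 2*2 = 4
g[5] = 2*max(3,2) = 2*3 = 6
One optimal split: 3 + 2; product 3*2 = 6.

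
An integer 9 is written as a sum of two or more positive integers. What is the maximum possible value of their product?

27

Let f[k] be the best product for length k (with at least one cut). For each first piece i, the rest contributes max(k−i, f[k−i]).
Small cases: f[2]=1, f[3]=2, f[4]=4.
f[5] = max(1×4, 2×3, 3×2, 4×1) = 6
f[6] = max(1×6, 2×4, 3×3, 4×2, 5×1) = 9
f[7] = max(1×9, 2×6, 3×4, 4×3, 5×2, 6×1) = 12
f[8] = max(1×12, 2×9, 3×6, …, 6×2, 7×1) = 18
f[9] = max(1×18, 2×12, 3×9, …, 7×2, 8×1) = 27
One optimal split: 3 + 3 + 3; product 3×3×3 = 27.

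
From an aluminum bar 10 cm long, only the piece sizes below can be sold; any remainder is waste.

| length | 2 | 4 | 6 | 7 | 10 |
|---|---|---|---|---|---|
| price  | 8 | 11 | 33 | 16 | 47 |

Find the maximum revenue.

Build f[k] bottom-up: f[k] = max over allowed piece i of (p[i] + f[k−i]).
f[1] = 0
f[2] = 8
f[3] = 8
f[4] = max(8+8, 11+0) = 16
f[5] = max(8+8, 11+0) = 16
f[6] = max(8+16, 11+8, 33+0) = 33
f[7] = max(8+16, 11+8, 33+0, 16+0) = 33
f[8] = max(8+33, 11+16, 33+8, 16+0) = 41
f[9] = max(8+33, 11+16, 33+8, 16+8) = 41
f[10] = max(8+41, 11+33, 33+16, 16+8, 47+0) = 49
One optimal cutting: 6 + 2 + 2 → $49.

49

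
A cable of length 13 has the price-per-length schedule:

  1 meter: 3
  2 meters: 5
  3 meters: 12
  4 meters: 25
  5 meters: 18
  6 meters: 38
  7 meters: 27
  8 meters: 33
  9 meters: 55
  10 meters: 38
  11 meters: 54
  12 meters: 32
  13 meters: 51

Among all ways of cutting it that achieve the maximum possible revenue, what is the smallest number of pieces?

Let r[k] be the best obtainable value from length k. For each k, try every first piece i and keep the best of price[i] + r[k−i].
r[1] = 3
r[2] = max(3+3, 5+0) = 6
r[3] = max(3+6, 5+3, 12+0) = 12
r[4] = max(3+12, 5+6, 12+3, 25+0) = 25
r[5] = max(3+25, 5+12, 12+6, 25+3, 18+0) = 28
r[6] = max(3+28, 5+25, 12+12, 25+6, 18+3, 38+0) = 38
r[7] = max(3+38, 5+28, 12+25, …, 38+3, 27+0) = 41
r[8] = max(3+41, 5+38, 12+28, …, 27+3, 33+0) = 50
r[9] = max(3+50, 5+41, 12+38, …, 33+3, 55+0) = 55
r[10] = max(3+55, 5+50, 12+41, …, 55+3, 38+0) = 63
r[11] = max(3+63, 5+55, 12+50, …, 38+3, 54+0) = 66
r[12] = max(3+66, 5+63, 12+55, …, 54+3, 32+0) = 76
r[13] = max(3+76, 5+66, 12+63, …, 32+3, 51+0) = 80
Maximum revenue is 80.
Now minimize piece count subject to staying optimal: for each k, pieces[k] = 1 + min over i with p[i]+r[k−i]=r[k] of pieces[k−i].
pieces[10] = 2
pieces[11] = 3
pieces[12] = 2
pieces[13] = 2

2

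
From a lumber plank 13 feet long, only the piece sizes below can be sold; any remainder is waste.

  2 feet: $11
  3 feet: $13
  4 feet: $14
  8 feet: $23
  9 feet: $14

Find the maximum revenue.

68

Build f[k] bottom-up: f[k] = max over allowed piece i of (p[i] + f[k−i]).
f[1] = 0
f[2] = 11
f[3] = 13
f[4] = 22  (first piece 2, then f[2]=11)
f[5] = 24  (first piece 2, then f[3]=13)
f[6] = 33  (first piece 2, then f[4]=22)
f[7] = 35  (first piece 2, then f[5]=24)
f[8] = 44  (first piece 2, then f[6]=33)
f[9] = 46  (first piece 2, then f[7]=35)
f[10] = 55  (first piece 2, then f[8]=44)
f[11] = 57  (first piece 2, then f[9]=46)
f[12] = 66  (first piece 2, then f[10]=55)
f[13] = 68  (first piece 2, then f[11]=57)
One optimal cutting: 3 + 2 + 2 + 2 + 2 + 2 → $68.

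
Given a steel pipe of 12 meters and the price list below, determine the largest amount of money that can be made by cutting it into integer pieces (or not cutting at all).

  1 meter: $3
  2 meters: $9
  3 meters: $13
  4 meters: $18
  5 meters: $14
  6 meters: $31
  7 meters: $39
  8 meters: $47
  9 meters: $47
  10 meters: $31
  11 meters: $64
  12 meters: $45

67

Consider every possible first cut. R[k] is the best of p[i]+R[k−i] over all sellable i≤k.
R[1] = 3
R[2] = max(3+3, 9+0) = 9
R[3] = max(3+9, 9+3, 13+0) = 13
R[4] = max(3+13, 9+9, 13+3, 18+0) = 18
R[5] = max(3+18, 9+13, 13+9, 18+3, 14+0) = 22
R[6] = max(3+22, 9+18, 13+13, 18+9, 14+3, 31+0) = 31
R[7] = max(3+31, 9+22, 13+18, …, 31+3, 39+0) = 39
R[8] = max(3+39, 9+31, 13+22, …, 39+3, 47+0) = 47
R[9] = max(3+47, 9+39, 13+31, …, 47+3, 47+0) = 50
R[10] = max(3+50, 9+47, 13+39, …, 47+3, 31+0) = 56
R[11] = max(3+56, 9+50, 13+47, …, 31+3, 64+0) = 64
R[12] = max(3+64, 9+56, 13+50, …, 64+3, 45+0) = 67
One optimal cutting: 11 + 1 → $64 + $3 = $67.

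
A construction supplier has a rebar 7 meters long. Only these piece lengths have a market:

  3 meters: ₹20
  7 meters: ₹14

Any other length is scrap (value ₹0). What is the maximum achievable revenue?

Build f[k] bottom-up: f[k] = max over allowed piece i of (p[i] + f[k−i]).
f[1] = 0
f[2] = 0
f[3] = 20
f[4] = 20
f[5] = 20
f[6] = 40  (first piece 3, then f[3]=20)
f[7] = max(20+20, 14+0) = 40
One optimal cutting: pieces 3 + 3 with 1 meter of scrap → ₹40.

40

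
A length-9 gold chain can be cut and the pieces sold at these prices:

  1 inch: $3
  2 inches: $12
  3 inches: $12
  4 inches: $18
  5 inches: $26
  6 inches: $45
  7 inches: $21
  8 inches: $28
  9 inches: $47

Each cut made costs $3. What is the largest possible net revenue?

54

Build r[k] bottom-up: r[k] = max over allowed piece i of (p[i] + r[k−i]) − 3 per cut.
r[1] = 3
r[2] = 12
r[3] = 12  (first piece 1, then r[2]=12)
r[4] = 21  (first piece 2, then r[2]=12)
r[5] = 26
r[6] = 45
r[7] = 45  (first piece 1, then r[6]=45)
r[8] = 54  (first piece 2, then r[6]=45)
r[9] = 54  (first piece 1, then r[8]=54)
One optimal plan: pieces 6 + 2 + 1 (2 cuts) → $60 − $6 = $54.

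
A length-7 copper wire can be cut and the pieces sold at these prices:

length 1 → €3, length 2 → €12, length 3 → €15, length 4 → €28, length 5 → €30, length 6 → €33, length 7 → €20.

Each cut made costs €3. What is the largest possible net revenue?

40

Consider every possible first cut. r[k] is the best of p[i]+r[k−i] over all sellable i≤k, charging 3 whenever i<k.
r[1] = 3
r[2] = max(3+3-3, 12+0) = 12
r[3] = max(3+12-3, 12+3-3, 15+0) = 15
r[4] = max(3+15-3, 12+12-3, 15+3-3, 28+0) = 28
r[5] = max(3+28-3, 12+15-3, 15+12-3, 28+3-3, 30+0) = 30
r[6] = max(3+30-3, 12+28-3, 15+15-3, 28+12-3, 30+3-3, 33+0) = 37
r[7] = max(3+37-3, 12+30-3, 15+28-3, …, 33+3-3, 20+0) = 40
One optimal plan: pieces 4 + 3 (1 cut) → €43 − €3 = €40.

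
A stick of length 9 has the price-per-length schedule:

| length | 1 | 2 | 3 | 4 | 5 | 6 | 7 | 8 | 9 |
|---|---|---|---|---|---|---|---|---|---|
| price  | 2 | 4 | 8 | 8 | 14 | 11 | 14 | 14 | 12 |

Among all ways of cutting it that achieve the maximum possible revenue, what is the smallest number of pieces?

3

Consider every possible first cut. r[k] is the best of p[i]+r[k−i] over all sellable i≤k.
r[1] = 2
r[2] = max(2+2, 4+0) = 4
r[3] = max(2+4, 4+2, 8+0) = 8
r[4] = max(2+8, 4+4, 8+2, 8+0) = 10
r[5] = max(2+10, 4+8, 8+4, 8+2, 14+0) = 14
r[6] = max(2+14, 4+10, 8+8, 8+4, 14+2, 11+0) = 16
r[7] = max(2+16, 4+14, 8+10, …, 11+2, 14+0) = 18
r[8] = max(2+18, 4+16, 8+14, …, 14+2, 14+0) = 22
r[9] = max(2+22, 4+18, 8+16, …, 14+2, 12+0) = 24
Maximum revenue is $24.
Now minimize piece count subject to staying optimal: for each k, pieces[k] = 1 + min over i with p[i]+r[k−i]=r[k] of pieces[k−i].
pieces[6] = 2
pieces[7] = 2
pieces[8] = 2
pieces[9] = 3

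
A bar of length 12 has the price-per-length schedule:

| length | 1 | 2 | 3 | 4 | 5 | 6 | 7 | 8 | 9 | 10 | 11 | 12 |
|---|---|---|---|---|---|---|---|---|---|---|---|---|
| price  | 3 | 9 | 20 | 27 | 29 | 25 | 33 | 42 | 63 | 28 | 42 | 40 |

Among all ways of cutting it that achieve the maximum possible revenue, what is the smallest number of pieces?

Let r[k] be the best obtainable value from length k. For each k, try every first piece i and keep the best of price[i] + r[k−i].
r[1] = 3
r[2] = 9
r[3] = 20
r[4] = 27
r[5] = 30  (first piece 1, then r[4]=27)
r[6] = 40  (first piece 3, then r[3]=20)
r[7] = 47  (first piece 3, then r[4]=27)
r[8] = 54  (first piece 4, then r[4]=27)
r[9] = 63
r[10] = 67  (first piece 3, then r[7]=47)
r[11] = 74  (first piece 3, then r[8]=54)
r[12] = 83  (first piece 3, then r[9]=63)
Maximum revenue is $83.
Now minimize piece count subject to staying optimal: for each k, pieces[k] = 1 + min over i with p[i]+r[k−i]=r[k] of pieces[k−i].
pieces[9] = 1
pieces[10] = 3
pieces[11] = 3
pieces[12] = 2

2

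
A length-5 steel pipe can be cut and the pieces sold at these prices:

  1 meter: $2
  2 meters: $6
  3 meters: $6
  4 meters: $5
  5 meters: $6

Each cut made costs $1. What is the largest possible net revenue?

Build net[k] bottom-up: net[k] = max over allowed piece i of (p[i] + net[k−i]) − 1 per cut.
net[1] = 2
net[2] = 6
net[3] = 7  (first piece 1, then net[2]=6)
net[4] = 11  (first piece 2, then net[2]=6)
net[5] = 12  (first piece 1, then net[4]=11)
One optimal plan: pieces 2 + 2 + 1 (2 cuts) → $14 − $2 = $12.

12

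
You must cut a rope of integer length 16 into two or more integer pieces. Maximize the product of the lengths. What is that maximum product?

324

Let g[k] be the best product for length k (with at least one cut). For each first piece i, the rest contributes max(k−i, g[k−i]).
g[2] = 1×max(1,0) = 1×1 = 1
g[3] = max(1×2, 2×1) = 2
g[4] = max(1×3, 2×2, 3×1) = 4
g[5] = max(1×4, 2×3, 3×2, 4×1) = 6
g[6] = max(1×6, 2×4, 3×3, 4×2, 5×1) = 9
g[7] = max(1×9, 2×6, 3×4, 4×3, 5×2, 6×1) = 12
g[8] = max(1×12, 2×9, 3×6, …, 6×2, 7×1) = 18
g[9] = max(1×18, 2×12, 3×9, …, 7×2, 8×1) = 27
g[10] = max(1×27, 2×18, 3×12, …, 8×2, 9×1) = 36
g[11] = max(1×36, 2×27, 3×18, …, 9×2, 10×1) = 54
g[12] = max(1×54, 2×36, 3×27, …, 10×2, 11×1) = 81
g[13] = max(1×81, 2×54, 3×36, …, 11×2, 12×1) = 108
g[14] = max(1×108, 2×81, 3×54, …, 12×2, 13×1) = 162
g[15] = max(1×162, 2×108, 3×81, …, 13×2, 14×1) = 243
g[16] = max(1×243, 2×162, 3×108, …, 14×2, 15×1) = 324
One optimal split: 3 + 3 + 3 + 3 + 2 + 2; product 3×3×3×3×2×2 = 324.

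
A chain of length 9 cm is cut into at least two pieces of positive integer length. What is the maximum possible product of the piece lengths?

Fill f[k] for k=2..9: at each k try every first piece i and multiply by the better of (k−i) uncut or f[k−i].
Small cases: f[2]=1, f[3]=2.
f[4] = max(1·3, 2·2, 3·1) = 4
f[5] = max(1·4, 2·3, 3·2, 4·1) = 6
f[6] = max(1·6, 2·4, 3·3, 4·2, 5·1) = 9
f[7] = max(1·9, 2·6, 3·4, 4·3, 5·2, 6·1) = 12
f[8] = max(1·12, 2·9, 3·6, …, 6·2, 7·1) = 18
f[9] = max(1·18, 2·12, 3·9, …, 7·2, 8·1) = 27
One optimal split: 3 + 3 + 3; product 3·3·3 = 27.

27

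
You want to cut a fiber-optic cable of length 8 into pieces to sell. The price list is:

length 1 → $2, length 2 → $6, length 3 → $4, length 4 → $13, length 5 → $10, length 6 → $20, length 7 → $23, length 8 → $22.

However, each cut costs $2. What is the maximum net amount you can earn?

Build net[k] bottom-up: net[k] = max over allowed piece i of (p[i] + net[k−i]) − 2 per cut.
net[1] = 2
net[2] = max(2+2-2, 6+0) = 6
net[3] = max(2+6-2, 6+2-2, 4+0) = 6
net[4] = max(2+6-2, 6+6-2, 4+2-2, 13+0) = 13
net[5] = max(2+13-2, 6+6-2, 4+6-2, 13+2-2, 10+0) = 13
net[6] = max(2+13-2, 6+13-2, 4+6-2, 13+6-2, 10+2-2, 20+0) = 20
net[7] = max(2+20-2, 6+13-2, 4+13-2, …, 20+2-2, 23+0) = 23
net[8] = max(2+23-2, 6+20-2, 4+13-2, …, 23+2-2, 22+0) = 24
One optimal plan: pieces 6 + 2 (1 cut) → $26 − $2 = $24.

24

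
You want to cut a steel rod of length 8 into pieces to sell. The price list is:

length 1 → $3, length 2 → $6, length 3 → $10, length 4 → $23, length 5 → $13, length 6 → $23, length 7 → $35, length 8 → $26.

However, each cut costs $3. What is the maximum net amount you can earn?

43

Consider every possible first cut. net[k] is the best of p[i]+net[k−i] over all sellable i≤k, charging 3 whenever i<k.
net[1] = 3
net[2] = max(3+3-3, 6+0) = 6
net[3] = max(3+6-3, 6+3-3, 10+0) = 10
net[4] = max(3+10-3, 6+6-3, 10+3-3, 23+0) = 23
net[5] = max(3+23-3, 6+10-3, 10+6-3, 23+3-3, 13+0) = 23
net[6] = max(3+23-3, 6+23-3, 10+10-3, 23+6-3, 13+3-3, 23+0) = 26
net[7] = max(3+26-3, 6+23-3, 10+23-3, …, 23+3-3, 35+0) = 35
net[8] = max(3+35-3, 6+26-3, 10+23-3, …, 35+3-3, 26+0) = 43
One optimal plan: pieces 4 + 4 (1 cut) → $46 − $3 = $43.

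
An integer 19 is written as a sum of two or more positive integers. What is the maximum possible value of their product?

972

Fill g[k] for k=2..19: at each k try every first piece i and multiply by the better of (k−i) uncut or g[k−i].
Small cases: g[2]=1, g[3]=2, g[4]=4, g[5]=6, g[6]=9, g[7]=12, g[8]=18, g[9]=27, g[10]=36, g[11]=54, g[12]=81, g[13]=108, g[14]=162.
g[15] = max(1*162, 2*108, 3*81, …, 13*2, 14*1) = 243
g[16] = max(1*243, 2*162, 3*108, …, 14*2, 15*1) = 324
g[17] = max(1*324, 2*243, 3*162, …, 15*2, 16*1) = 486
g[18] = max(1*486, 2*324, 3*243, …, 16*2, 17*1) = 729
g[19] = max(1*729, 2*486, 3*324, …, 17*2, 18*1) = 972
One optimal split: 3 + 3 + 3 + 3 + 3 + 2 + 2; product 3*3*3*3*3*2*2 = 972.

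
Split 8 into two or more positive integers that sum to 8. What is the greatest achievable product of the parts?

Fill P[k] for k=2..8: at each k try every first piece i and multiply by the better of (k−i) uncut or P[k−i].
P[2] = 1×max(1,0) = 1×1 = 1
P[3] = max(1×2, 2×1) = 2
P[4] = max(1×3, 2×2, 3×1) = 4
P[5] = max(1×4, 2×3, 3×2, 4×1) = 6
P[6] = max(1×6, 2×4, 3×3, 4×2, 5×1) = 9
P[7] = max(1×9, 2×6, 3×4, 4×3, 5×2, 6×1) = 12
P[8] = max(1×12, 2×9, 3×6, …, 6×2, 7×1) = 18
One optimal split: 3 + 3 + 2; product 3×3×2 = 18.

18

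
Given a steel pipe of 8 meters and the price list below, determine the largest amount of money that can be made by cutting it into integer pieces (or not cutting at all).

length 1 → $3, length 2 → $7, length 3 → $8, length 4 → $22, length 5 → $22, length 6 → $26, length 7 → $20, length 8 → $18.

Let best[k] be the best obtainable value from length k. For each k, try every first piece i and keep the best of price[i] + best[k−i].
best[1] = 3
best[2] = max(3+3, 7+0) = 7
best[3] = max(3+7, 7+3, 8+0) = 10
best[4] = max(3+10, 7+7, 8+3, 22+0) = 22
best[5] = max(3+22, 7+10, 8+7, 22+3, 22+0) = 25
best[6] = max(3+25, 7+22, 8+10, 22+7, 22+3, 26+0) = 29
best[7] = max(3+29, 7+25, 8+22, …, 26+3, 20+0) = 32
best[8] = max(3+32, 7+29, 8+25, …, 20+3, 18+0) = 44
One optimal cutting: 4 + 4 → $22 + $22 = $44.

44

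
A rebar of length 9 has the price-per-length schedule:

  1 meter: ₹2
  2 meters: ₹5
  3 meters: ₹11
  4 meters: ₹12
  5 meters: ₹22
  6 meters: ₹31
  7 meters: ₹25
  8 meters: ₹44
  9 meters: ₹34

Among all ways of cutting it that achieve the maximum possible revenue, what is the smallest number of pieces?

Build r[k] bottom-up: r[k] = max over allowed piece i of (p[i] + r[k−i]).
r[1] = 2
r[2] = 5
r[3] = 11
r[4] = 13  (first piece 1, then r[3]=11)
r[5] = 22
r[6] = 31
r[7] = 33  (first piece 1, then r[6]=31)
r[8] = 44
r[9] = 46  (first piece 1, then r[8]=44)
Maximum revenue is ₹46.
Now minimize piece count subject to staying optimal: for each k, pieces[k] = 1 + min over i with p[i]+r[k−i]=r[k] of pieces[k−i].
pieces[6] = 1
pieces[7] = 2
pieces[8] = 1
pieces[9] = 2

2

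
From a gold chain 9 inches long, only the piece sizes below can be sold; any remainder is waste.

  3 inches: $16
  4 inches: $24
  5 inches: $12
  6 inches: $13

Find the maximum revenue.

48

Build best[k] bottom-up: best[k] = max over allowed piece i of (p[i] + best[k−i]).
best[1] = 0
best[2] = 0
best[3] = 16
best[4] = max(16+0, 24+0) = 24
best[5] = max(16+0, 24+0, 12+0) = 24
best[6] = max(16+16, 24+0, 12+0, 13+0) = 32
best[7] = max(16+24, 24+16, 12+0, 13+0) = 40
best[8] = max(16+24, 24+24, 12+16, 13+0) = 48
best[9] = max(16+32, 24+24, 12+24, 13+16) = 48
One optimal cutting: pieces 4 + 4 with 1 inch of scrap → $48.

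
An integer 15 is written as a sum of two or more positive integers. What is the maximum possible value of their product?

243

Define f[k] = max over 1≤i<k of i · max(k−i, f[k−i]); the inner max lets the remainder stay uncut if that's better.
f[2] = 1×max(1,0) = 1×1 = 1
f[3] = 1×max(2,1) = 1×2 = 2
f[4] = 2×max(2,1) = 2×2 = 4
f[5] = 2×max(3,2) = 2×3 = 6
f[6] = 3×max(3,2) = 3×3 = 9
f[7] = 2×max(5,6) = 2×6 = 12
f[8] = 2×max(6,9) = 2×9 = 18
f[9] = 3×max(6,9) = 3×9 = 27
f[10] = 2×max(8,18) = 2×18 = 36
f[11] = 2×max(9,27) = 2×27 = 54
f[12] = 3×max(9,27) = 3×27 = 81
f[13] = 2×max(11,54) = 2×54 = 108
f[14] = 2×max(12,81) = 2×81 = 162
f[15] = 3×max(12,81) = 3×81 = 243
One optimal split: 3 + 3 + 3 + 3 + 3; product 3×3×3×3×3 = 243.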